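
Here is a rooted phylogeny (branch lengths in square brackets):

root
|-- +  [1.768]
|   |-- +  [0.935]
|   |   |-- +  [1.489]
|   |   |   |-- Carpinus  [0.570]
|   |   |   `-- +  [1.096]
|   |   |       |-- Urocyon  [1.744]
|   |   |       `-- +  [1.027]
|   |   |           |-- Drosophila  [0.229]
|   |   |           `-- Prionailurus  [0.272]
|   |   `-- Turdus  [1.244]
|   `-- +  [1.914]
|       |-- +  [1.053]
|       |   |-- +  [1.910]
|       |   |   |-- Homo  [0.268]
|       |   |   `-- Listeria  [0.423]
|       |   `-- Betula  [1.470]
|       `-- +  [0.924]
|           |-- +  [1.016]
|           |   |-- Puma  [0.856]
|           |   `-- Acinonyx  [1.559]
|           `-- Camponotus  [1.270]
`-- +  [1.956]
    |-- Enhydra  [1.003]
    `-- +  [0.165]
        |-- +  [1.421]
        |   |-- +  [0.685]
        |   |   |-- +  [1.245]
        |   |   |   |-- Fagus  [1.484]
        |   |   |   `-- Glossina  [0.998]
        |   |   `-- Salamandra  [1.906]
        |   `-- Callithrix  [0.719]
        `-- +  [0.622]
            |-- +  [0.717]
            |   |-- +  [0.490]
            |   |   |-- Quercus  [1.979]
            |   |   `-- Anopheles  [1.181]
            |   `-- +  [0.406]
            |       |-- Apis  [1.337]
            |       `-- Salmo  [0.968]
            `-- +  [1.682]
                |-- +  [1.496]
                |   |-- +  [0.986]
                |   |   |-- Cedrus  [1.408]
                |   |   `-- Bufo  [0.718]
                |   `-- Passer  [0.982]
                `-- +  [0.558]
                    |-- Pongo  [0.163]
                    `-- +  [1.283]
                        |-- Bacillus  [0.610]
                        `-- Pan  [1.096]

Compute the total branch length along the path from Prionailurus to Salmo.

The path runs Prionailurus → … → MRCA → … → Salmo; the MRCA is the root of the tree.
Branch lengths along that path: 0.272 + 1.027 + 1.096 + 1.489 + 0.935 + 1.768 + 1.956 + 0.165 + 0.622 + 0.717 + 0.406 + 0.968 = 11.421.

11.421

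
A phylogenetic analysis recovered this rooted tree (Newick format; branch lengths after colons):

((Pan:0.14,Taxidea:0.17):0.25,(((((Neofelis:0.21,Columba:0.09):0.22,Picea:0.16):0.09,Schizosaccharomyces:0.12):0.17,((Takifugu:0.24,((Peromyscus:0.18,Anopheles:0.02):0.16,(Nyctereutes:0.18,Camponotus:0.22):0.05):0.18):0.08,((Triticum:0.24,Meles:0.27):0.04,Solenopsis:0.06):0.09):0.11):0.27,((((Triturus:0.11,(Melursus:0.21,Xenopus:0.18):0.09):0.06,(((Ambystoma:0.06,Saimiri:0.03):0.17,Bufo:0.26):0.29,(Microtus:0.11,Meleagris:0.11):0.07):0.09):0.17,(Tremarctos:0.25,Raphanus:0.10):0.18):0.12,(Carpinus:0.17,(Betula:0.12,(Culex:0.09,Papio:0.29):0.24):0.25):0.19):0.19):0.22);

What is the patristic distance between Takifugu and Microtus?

The path runs Takifugu → … → MRCA → … → Microtus; the MRCA is the node subtending (((((Neofelis,Columba),Picea),Schizosaccharomyces),((Takifugu,((Peromyscus,Anopheles),(Nyctereutes,Camponotus))),((Triticum,Meles),Solenopsis))),((((Triturus,(Melursus,Xenopus)),(((Ambystoma,Saimiri),Bufo),(Microtus,Meleagris))),(Tremarctos,Raphanus)),(Carpinus,(Betula,(Culex,Papio))))).
Branch lengths along that path: 0.24 + 0.08 + 0.11 + 0.27 + 0.19 + 0.12 + 0.17 + 0.09 + 0.07 + 0.11 = 1.45.

1.45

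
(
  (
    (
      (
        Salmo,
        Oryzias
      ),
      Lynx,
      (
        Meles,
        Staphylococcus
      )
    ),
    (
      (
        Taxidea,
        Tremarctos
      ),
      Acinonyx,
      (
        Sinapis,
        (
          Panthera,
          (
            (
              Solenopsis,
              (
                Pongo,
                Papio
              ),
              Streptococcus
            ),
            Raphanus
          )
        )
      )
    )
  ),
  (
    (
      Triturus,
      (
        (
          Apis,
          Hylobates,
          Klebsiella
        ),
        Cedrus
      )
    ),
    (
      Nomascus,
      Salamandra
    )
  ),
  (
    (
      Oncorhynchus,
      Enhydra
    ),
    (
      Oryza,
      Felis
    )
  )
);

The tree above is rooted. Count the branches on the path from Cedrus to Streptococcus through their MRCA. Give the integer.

11

The MRCA of Cedrus and Streptococcus is the root of the tree.
From Cedrus up to that node: 4 branches. From Streptococcus up to the same node: 7 branches. Total: 4 + 7 = 11.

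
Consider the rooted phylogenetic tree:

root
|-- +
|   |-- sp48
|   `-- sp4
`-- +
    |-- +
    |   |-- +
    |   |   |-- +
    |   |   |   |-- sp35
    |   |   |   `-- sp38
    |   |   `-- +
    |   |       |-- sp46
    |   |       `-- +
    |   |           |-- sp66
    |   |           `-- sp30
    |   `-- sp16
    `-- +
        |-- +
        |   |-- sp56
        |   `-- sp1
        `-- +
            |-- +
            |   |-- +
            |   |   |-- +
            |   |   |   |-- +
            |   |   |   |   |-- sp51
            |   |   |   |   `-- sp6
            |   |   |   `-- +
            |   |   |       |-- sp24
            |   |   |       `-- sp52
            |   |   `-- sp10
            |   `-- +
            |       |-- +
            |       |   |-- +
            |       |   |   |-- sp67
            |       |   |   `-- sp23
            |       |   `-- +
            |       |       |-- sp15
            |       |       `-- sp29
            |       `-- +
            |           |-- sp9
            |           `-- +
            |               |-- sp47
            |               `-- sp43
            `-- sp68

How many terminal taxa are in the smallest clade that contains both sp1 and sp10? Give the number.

15

The MRCA of sp1 and sp10 is the node subtending ((sp56,sp1),(((((sp51,sp6),(sp24,sp52)),sp10),(((sp67,sp23),(sp15,sp29)),(sp9,(sp47,sp43)))),sp68)).
That clade contains 15 terminal taxa: sp1, sp10, sp15, sp23, sp24, sp29, sp43, sp47, sp51, sp52, sp56, sp6, sp67, sp68, sp9.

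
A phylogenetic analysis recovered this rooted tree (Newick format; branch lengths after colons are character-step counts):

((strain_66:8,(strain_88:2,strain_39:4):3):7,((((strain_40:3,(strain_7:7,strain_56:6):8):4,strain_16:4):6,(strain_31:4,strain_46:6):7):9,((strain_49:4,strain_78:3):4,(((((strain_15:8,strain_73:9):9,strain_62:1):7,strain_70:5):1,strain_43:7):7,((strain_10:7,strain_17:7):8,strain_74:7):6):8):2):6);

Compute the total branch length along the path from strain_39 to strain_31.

The path runs strain_39 → … → MRCA → … → strain_31; the MRCA is the root of the tree.
Branch lengths along that path: 4 + 3 + 7 + 6 + 9 + 7 + 4 = 40.

40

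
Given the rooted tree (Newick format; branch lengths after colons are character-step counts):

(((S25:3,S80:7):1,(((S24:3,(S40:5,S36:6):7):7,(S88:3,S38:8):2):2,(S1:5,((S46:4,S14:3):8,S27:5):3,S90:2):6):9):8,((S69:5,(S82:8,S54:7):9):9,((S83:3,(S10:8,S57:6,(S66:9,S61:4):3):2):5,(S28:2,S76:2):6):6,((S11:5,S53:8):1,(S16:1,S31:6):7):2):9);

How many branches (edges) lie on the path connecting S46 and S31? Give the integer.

The MRCA of S46 and S31 is the root of the tree.
From S46 up to that node: 6 branches. From S31 up to the same node: 4 branches. Total: 6 + 4 = 10.

10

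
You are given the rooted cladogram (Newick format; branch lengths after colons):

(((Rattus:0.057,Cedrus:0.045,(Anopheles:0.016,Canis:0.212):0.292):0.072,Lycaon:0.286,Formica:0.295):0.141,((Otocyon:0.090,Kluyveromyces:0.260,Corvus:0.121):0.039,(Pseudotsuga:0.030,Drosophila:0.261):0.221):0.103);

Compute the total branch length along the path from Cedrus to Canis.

The path runs Cedrus → … → MRCA → … → Canis; the MRCA is the node subtending (Rattus,Cedrus,(Anopheles,Canis)).
Branch lengths along that path: 0.045 + 0.292 + 0.212 = 0.549.

0.549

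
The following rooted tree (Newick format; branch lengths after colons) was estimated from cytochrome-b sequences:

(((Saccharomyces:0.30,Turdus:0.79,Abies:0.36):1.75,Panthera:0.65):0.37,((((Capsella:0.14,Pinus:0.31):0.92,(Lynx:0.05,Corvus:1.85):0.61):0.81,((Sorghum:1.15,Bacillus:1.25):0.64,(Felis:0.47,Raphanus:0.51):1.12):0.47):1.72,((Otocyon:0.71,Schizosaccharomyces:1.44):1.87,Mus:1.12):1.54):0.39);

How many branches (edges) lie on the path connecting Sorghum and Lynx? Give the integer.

6

The MRCA of Sorghum and Lynx is the node subtending (((Capsella,Pinus),(Lynx,Corvus)),((Sorghum,Bacillus),(Felis,Raphanus))).
From Sorghum up to that node: 3 branches. From Lynx up to the same node: 3 branches. Total: 3 + 3 = 6.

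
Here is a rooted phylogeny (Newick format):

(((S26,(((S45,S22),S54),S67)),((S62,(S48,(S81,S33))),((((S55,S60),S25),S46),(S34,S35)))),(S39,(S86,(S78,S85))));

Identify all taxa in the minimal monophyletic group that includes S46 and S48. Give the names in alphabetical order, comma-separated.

S25, S33, S34, S35, S46, S48, S55, S60, S62, S81

Tracing S46: it sits inside (((S55,S60),S25),S46).
Tracing S48: it sits inside (S48,(S81,S33)).
The smallest clade enclosing both is ((S62,(S48,(S81,S33))),((((S55,S60),S25),S46),(S34,S35))); the answer is its 10 terminal taxa in alphabetical order.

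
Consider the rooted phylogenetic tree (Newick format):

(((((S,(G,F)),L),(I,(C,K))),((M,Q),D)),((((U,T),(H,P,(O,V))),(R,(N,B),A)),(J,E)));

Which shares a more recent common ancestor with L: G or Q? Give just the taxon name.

G

The MRCA of L and G subtends ((S,(G,F)),L) (4 taxa).
The MRCA of L and Q subtends ((((S,(G,F)),L),(I,(C,K))),((M,Q),D)) (10 taxa).
The first is nested inside the second, so L shares a more recent common ancestor with G.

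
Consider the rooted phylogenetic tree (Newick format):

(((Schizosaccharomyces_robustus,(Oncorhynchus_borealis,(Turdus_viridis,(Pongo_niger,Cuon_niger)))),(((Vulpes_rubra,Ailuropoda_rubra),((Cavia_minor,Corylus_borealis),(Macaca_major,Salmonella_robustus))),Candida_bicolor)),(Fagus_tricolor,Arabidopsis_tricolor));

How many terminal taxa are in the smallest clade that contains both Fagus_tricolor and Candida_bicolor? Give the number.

14

The MRCA of Fagus_tricolor and Candida_bicolor is the root, so the clade is the entire tree.
That clade contains 14 terminal taxa: Ailuropoda_rubra, Arabidopsis_tricolor, Candida_bicolor, Cavia_minor, Corylus_borealis, Cuon_niger, Fagus_tricolor, Macaca_major, Oncorhynchus_borealis, Pongo_niger, Salmonella_robustus, Schizosaccharomyces_robustus, Turdus_viridis, Vulpes_rubra.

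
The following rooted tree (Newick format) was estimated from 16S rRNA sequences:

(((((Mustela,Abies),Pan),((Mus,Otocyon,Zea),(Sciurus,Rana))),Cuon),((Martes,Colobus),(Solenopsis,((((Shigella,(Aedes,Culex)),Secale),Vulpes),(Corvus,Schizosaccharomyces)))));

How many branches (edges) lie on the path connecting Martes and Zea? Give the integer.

The MRCA of Martes and Zea is the root of the tree.
From Martes up to that node: 3 branches. From Zea up to the same node: 5 branches. Total: 3 + 5 = 8.

8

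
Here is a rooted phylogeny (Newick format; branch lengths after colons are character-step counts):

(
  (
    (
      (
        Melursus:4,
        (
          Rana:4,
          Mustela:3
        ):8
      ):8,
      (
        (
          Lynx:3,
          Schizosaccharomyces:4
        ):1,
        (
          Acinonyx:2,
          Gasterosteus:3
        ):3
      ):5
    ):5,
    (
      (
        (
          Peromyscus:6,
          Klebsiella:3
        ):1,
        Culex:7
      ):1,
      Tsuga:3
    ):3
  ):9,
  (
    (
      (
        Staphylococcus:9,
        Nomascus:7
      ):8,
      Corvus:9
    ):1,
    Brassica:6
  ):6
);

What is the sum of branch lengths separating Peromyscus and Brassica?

32

The path runs Peromyscus → … → MRCA → … → Brassica; the MRCA is the root of the tree.
Branch lengths along that path: 6 + 1 + 1 + 3 + 9 + 6 + 6 = 32.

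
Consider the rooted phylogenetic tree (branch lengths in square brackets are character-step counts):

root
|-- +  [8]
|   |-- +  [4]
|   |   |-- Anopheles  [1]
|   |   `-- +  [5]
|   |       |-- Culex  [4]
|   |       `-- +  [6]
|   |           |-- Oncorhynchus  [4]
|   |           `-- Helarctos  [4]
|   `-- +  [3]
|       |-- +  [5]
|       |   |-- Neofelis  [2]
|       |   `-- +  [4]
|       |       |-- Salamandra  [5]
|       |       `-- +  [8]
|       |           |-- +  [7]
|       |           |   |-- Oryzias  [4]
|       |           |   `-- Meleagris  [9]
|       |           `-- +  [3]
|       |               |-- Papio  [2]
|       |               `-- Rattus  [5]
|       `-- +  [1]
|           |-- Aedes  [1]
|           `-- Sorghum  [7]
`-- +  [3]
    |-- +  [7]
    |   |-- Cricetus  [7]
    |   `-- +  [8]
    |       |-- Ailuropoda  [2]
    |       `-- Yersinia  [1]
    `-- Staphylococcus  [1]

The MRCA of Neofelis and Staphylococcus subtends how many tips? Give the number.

The MRCA of Neofelis and Staphylococcus is the root, so the clade is the entire tree.
That clade contains 16 terminal taxa: Aedes, Ailuropoda, Anopheles, Cricetus, Culex, Helarctos, Meleagris, Neofelis, Oncorhynchus, Oryzias, Papio, Rattus, Salamandra, Sorghum, Staphylococcus, Yersinia.

16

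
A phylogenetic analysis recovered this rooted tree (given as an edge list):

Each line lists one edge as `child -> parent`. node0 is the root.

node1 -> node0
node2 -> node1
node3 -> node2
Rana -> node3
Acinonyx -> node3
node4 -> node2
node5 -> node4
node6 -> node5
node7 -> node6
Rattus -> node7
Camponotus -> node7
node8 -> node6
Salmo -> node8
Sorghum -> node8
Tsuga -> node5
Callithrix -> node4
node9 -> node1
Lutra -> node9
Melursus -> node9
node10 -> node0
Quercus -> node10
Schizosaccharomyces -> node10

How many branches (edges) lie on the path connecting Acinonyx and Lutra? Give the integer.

5

The MRCA of Acinonyx and Lutra is the node subtending (((Rana,Acinonyx),((((Rattus,Camponotus),(Salmo,Sorghum)),Tsuga),Callithrix)),(Lutra,Melursus)).
From Acinonyx up to that node: 3 branches. From Lutra up to the same node: 2 branches. Total: 3 + 2 = 5.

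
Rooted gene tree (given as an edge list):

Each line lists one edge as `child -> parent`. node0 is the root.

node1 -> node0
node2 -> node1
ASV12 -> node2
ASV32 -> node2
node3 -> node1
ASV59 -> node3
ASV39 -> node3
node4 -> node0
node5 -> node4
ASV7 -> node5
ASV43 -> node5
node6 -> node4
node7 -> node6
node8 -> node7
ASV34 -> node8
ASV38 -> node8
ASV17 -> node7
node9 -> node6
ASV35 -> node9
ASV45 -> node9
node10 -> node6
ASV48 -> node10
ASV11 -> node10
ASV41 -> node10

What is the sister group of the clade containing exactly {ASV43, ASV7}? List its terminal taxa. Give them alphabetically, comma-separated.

ASV11, ASV17, ASV34, ASV35, ASV38, ASV41, ASV45, ASV48

The clade containing exactly {ASV43, ASV7} attaches to the tree at the node subtending ((ASV7,ASV43),(((ASV34,ASV38),ASV17),(ASV35,ASV45),(ASV48,ASV11,ASV41))).
The other lineage descending from that same node — the sister group — is (((ASV34,ASV38),ASV17),(ASV35,ASV45),(ASV48,ASV11,ASV41)); its 8 tips in alphabetical order are the answer.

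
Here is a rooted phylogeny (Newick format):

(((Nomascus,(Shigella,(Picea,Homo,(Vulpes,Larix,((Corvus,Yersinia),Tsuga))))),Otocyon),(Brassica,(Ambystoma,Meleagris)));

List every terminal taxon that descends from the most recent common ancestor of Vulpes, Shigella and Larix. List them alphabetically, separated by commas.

Corvus, Homo, Larix, Picea, Shigella, Tsuga, Vulpes, Yersinia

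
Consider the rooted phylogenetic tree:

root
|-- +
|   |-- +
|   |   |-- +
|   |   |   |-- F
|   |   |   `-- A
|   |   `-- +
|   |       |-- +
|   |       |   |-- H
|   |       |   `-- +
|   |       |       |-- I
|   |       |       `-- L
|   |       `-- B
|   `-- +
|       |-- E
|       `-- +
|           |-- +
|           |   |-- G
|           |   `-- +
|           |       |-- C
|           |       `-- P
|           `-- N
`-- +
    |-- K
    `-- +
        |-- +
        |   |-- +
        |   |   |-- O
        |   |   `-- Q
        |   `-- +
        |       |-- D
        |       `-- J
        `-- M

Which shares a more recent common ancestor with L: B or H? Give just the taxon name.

The MRCA of L and H subtends (H,(I,L)) (3 taxa).
The MRCA of L and B subtends ((H,(I,L)),B) (4 taxa).
The first is nested inside the second, so L shares a more recent common ancestor with H.

H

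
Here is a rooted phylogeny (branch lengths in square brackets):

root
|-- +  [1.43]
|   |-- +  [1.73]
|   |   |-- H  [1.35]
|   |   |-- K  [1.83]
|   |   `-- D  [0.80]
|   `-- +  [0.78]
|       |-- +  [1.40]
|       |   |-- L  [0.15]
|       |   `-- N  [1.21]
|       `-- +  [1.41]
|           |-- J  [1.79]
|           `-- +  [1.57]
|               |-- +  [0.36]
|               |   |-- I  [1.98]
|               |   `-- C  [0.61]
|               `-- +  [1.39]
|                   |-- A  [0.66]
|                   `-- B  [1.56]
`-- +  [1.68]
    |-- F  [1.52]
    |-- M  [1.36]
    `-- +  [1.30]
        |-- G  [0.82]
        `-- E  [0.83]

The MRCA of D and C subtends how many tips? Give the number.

The MRCA of D and C is the node subtending ((H,K,D),((L,N),(J,((I,C),(A,B))))).
That clade contains 10 terminal taxa: A, B, C, D, H, I, J, K, L, N.

10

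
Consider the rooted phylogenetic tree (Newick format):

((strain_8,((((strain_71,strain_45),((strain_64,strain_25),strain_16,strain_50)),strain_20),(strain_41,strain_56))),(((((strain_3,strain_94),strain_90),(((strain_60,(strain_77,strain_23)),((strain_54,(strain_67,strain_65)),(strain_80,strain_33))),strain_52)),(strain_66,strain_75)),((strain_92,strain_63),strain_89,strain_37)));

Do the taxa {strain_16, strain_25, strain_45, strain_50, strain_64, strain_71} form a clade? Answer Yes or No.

Yes

The most recent common ancestor of these taxa subtends ((strain_71,strain_45),((strain_64,strain_25),strain_16,strain_50)).
That clade has exactly 6 tips — every listed taxon and nothing else — so the group is monophyletic.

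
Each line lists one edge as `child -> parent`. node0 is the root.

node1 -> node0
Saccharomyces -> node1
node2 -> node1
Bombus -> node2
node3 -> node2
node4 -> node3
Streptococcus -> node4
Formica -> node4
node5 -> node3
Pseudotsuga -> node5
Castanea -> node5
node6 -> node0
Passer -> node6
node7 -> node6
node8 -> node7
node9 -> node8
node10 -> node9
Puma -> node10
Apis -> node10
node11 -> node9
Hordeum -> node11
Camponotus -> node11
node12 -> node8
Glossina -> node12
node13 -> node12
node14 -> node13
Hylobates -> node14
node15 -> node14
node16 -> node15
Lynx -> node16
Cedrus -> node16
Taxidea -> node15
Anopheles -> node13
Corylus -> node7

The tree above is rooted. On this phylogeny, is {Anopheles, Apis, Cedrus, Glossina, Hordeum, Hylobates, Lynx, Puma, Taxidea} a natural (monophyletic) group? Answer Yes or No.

The MRCA of the listed taxa subtends (((Puma,Apis),(Hordeum,Camponotus)),(Glossina,((Hylobates,((Lynx,Cedrus),Taxidea)),Anopheles))).
That clade also contains Camponotus, which is not in the proposed group, so the group is not monophyletic.

No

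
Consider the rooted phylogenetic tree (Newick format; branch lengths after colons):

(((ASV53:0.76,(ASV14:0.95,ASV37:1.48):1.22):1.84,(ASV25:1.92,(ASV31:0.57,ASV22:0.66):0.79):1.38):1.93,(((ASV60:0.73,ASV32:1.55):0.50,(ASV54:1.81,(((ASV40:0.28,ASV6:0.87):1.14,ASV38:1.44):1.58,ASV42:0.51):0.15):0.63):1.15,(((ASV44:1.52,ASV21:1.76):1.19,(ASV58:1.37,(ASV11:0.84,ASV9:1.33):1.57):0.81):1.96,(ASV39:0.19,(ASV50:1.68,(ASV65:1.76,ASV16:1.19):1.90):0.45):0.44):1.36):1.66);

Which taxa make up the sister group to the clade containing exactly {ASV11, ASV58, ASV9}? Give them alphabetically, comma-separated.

ASV21, ASV44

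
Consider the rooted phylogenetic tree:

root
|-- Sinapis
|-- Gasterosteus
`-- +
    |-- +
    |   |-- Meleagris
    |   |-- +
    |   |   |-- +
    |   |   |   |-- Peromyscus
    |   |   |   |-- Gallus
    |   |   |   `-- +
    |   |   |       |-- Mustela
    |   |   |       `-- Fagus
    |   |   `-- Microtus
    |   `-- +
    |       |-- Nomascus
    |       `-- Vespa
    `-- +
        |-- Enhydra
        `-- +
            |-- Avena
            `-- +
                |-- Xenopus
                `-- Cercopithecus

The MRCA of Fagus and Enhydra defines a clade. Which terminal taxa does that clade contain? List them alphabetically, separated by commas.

Avena, Cercopithecus, Enhydra, Fagus, Gallus, Meleagris, Microtus, Mustela, Nomascus, Peromyscus, Vespa, Xenopus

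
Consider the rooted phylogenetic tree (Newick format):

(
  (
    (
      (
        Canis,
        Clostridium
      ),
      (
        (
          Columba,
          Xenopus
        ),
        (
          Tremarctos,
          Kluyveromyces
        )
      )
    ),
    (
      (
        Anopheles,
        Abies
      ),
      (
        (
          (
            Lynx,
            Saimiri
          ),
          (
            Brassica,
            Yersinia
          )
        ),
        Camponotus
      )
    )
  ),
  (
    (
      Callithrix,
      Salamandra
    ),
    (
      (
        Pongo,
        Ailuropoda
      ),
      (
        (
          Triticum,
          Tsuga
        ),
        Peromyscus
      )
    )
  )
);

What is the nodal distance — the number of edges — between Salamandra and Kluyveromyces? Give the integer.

8

The MRCA of Salamandra and Kluyveromyces is the root of the tree.
From Salamandra up to that node: 3 branches. From Kluyveromyces up to the same node: 5 branches. Total: 3 + 5 = 8.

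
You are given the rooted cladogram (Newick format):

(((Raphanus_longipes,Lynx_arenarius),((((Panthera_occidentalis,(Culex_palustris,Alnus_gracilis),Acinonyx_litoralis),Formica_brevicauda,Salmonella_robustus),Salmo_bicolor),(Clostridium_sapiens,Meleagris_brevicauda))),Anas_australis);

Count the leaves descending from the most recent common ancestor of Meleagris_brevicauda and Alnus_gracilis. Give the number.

9

The MRCA of Meleagris_brevicauda and Alnus_gracilis is the node subtending ((((Panthera_occidentalis,(Culex_palustris,Alnus_gracilis),Acinonyx_litoralis),Formica_brevicauda,Salmonella_robustus),Salmo_bicolor),(Clostridium_sapiens,Meleagris_brevicauda)).
That clade contains 9 terminal taxa: Acinonyx_litoralis, Alnus_gracilis, Clostridium_sapiens, Culex_palustris, Formica_brevicauda, Meleagris_brevicauda, Panthera_occidentalis, Salmo_bicolor, Salmonella_robustus.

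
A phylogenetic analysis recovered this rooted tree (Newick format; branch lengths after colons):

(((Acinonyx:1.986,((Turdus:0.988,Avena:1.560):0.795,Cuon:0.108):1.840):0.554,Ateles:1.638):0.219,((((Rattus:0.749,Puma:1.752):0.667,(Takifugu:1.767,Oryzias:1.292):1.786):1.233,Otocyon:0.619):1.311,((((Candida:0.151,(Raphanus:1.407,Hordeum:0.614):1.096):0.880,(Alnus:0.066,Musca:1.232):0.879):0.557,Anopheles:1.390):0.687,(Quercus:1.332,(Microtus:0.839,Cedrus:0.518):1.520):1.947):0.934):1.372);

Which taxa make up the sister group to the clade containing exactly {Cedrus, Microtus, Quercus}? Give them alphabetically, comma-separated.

Alnus, Anopheles, Candida, Hordeum, Musca, Raphanus

The clade containing exactly {Cedrus, Microtus, Quercus} attaches to the tree at the node subtending ((((Candida,(Raphanus,Hordeum)),(Alnus,Musca)),Anopheles),(Quercus,(Microtus,Cedrus))).
The other lineage descending from that same node — the sister group — is (((Candida,(Raphanus,Hordeum)),(Alnus,Musca)),Anopheles); its 6 tips in alphabetical order are the answer.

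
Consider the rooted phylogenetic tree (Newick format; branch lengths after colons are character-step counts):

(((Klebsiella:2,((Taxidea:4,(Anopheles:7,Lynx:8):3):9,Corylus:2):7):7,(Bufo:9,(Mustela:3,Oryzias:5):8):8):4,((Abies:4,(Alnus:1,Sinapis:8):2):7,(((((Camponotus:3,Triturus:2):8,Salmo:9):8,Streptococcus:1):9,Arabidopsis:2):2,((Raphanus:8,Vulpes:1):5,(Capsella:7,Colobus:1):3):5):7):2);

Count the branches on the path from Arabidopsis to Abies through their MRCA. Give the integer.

5

The MRCA of Arabidopsis and Abies is the node subtending ((Abies,(Alnus,Sinapis)),(((((Camponotus,Triturus),Salmo),Streptococcus),Arabidopsis),((Raphanus,Vulpes),(Capsella,Colobus)))).
From Arabidopsis up to that node: 3 branches. From Abies up to the same node: 2 branches. Total: 3 + 2 = 5.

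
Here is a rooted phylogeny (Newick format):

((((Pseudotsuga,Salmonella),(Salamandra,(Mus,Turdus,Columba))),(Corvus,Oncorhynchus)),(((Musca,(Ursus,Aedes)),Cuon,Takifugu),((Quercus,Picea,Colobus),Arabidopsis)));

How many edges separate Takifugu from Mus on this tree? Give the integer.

8

The MRCA of Takifugu and Mus is the root of the tree.
From Takifugu up to that node: 3 branches. From Mus up to the same node: 5 branches. Total: 3 + 5 = 8.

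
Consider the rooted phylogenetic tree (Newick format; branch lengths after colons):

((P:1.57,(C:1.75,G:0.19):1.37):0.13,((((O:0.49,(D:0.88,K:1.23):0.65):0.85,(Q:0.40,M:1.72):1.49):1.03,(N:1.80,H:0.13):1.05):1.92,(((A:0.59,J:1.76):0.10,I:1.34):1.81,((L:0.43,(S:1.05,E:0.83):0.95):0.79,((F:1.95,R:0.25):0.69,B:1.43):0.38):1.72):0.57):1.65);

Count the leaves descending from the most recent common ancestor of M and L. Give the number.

16

The MRCA of M and L is the node subtending ((((O,(D,K)),(Q,M)),(N,H)),(((A,J),I),((L,(S,E)),((F,R),B)))).
That clade contains 16 terminal taxa: A, B, D, E, F, H, I, J, K, L, M, N, O, Q, R, S.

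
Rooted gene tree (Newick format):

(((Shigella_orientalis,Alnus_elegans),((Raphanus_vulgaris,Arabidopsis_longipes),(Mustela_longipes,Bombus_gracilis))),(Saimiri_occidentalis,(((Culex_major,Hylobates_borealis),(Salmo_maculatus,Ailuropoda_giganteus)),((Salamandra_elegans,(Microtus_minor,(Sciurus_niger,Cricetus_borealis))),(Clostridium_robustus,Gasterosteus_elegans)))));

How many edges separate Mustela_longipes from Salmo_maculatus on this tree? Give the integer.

The MRCA of Mustela_longipes and Salmo_maculatus is the root of the tree.
From Mustela_longipes up to that node: 4 branches. From Salmo_maculatus up to the same node: 5 branches. Total: 4 + 5 = 9.

9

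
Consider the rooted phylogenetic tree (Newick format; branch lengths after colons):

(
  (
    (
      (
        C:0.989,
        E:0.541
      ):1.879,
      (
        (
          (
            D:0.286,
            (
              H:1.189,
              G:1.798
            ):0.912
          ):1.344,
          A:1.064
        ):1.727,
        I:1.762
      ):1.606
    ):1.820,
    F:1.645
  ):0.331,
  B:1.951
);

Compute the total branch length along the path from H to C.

9.646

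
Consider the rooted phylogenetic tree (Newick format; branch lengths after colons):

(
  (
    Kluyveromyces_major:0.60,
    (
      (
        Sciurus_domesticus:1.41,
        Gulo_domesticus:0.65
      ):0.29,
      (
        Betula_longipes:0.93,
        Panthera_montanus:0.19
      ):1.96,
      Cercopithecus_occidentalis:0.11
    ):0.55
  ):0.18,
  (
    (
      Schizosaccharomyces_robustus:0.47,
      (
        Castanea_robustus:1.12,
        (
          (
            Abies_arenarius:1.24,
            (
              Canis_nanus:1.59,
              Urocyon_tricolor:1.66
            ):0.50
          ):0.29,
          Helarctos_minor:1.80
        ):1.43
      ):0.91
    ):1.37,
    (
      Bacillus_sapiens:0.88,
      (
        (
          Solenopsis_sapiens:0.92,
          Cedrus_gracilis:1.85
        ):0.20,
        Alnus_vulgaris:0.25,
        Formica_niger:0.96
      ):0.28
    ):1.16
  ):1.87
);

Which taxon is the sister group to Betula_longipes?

Panthera_montanus

Betula_longipes attaches to the tree at the node subtending (Betula_longipes,Panthera_montanus).
The other lineage descending from that same node — the sister group — is the single tip Panthera_montanus.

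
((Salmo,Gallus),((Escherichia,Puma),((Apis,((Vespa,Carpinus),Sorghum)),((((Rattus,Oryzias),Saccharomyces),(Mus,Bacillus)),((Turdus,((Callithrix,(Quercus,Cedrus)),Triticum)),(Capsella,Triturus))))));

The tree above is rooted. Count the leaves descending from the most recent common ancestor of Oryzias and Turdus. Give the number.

The MRCA of Oryzias and Turdus is the node subtending ((((Rattus,Oryzias),Saccharomyces),(Mus,Bacillus)),((Turdus,((Callithrix,(Quercus,Cedrus)),Triticum)),(Capsella,Triturus))).
That clade contains 12 terminal taxa: Bacillus, Callithrix, Capsella, Cedrus, Mus, Oryzias, Quercus, Rattus, Saccharomyces, Triticum, Triturus, Turdus.

12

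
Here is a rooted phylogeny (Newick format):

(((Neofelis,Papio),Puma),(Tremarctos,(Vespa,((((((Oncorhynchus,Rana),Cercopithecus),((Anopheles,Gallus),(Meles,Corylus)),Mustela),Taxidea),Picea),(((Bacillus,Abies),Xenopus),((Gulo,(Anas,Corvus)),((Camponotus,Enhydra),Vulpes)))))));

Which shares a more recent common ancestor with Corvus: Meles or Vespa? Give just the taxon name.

The MRCA of Corvus and Meles subtends ((((((Oncorhynchus,Rana),Cercopithecus),((Anopheles,Gallus),(Meles,Corylus)),Mustela),Taxidea),Picea),(((Bacillus,Abies),Xenopus),((Gulo,(Anas,Corvus)),((Camponotus,Enhydra),Vulpes)))) (19 taxa).
The MRCA of Corvus and Vespa subtends (Vespa,((((((Oncorhynchus,Rana),Cercopithecus),((Anopheles,Gallus),(Meles,Corylus)),Mustela),Taxidea),Picea),(((Bacillus,Abies),Xenopus),((Gulo,(Anas,Corvus)),((Camponotus,Enhydra),Vulpes))))) (20 taxa).
The first is nested inside the second, so Corvus shares a more recent common ancestor with Meles.

Meles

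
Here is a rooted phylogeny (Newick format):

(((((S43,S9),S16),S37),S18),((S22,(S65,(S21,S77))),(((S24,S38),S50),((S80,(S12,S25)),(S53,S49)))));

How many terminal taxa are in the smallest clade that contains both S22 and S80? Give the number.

12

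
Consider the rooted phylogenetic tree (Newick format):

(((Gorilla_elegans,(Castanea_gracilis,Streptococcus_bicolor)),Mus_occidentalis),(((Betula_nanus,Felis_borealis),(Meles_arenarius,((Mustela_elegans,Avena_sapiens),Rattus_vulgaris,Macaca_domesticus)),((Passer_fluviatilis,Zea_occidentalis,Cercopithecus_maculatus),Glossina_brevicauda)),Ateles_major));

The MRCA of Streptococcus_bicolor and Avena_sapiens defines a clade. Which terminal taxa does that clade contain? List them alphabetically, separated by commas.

Tracing Streptococcus_bicolor: it sits inside (Castanea_gracilis,Streptococcus_bicolor).
Tracing Avena_sapiens: it sits inside (Mustela_elegans,Avena_sapiens).
The smallest clade enclosing both is the whole tree (their MRCA is the root), so the answer is all 16 tips in alphabetical order.

Ateles_major, Avena_sapiens, Betula_nanus, Castanea_gracilis, Cercopithecus_maculatus, Felis_borealis, Glossina_brevicauda, Gorilla_elegans, Macaca_domesticus, Meles_arenarius, Mus_occidentalis, Mustela_elegans, Passer_fluviatilis, Rattus_vulgaris, Streptococcus_bicolor, Zea_occidentalis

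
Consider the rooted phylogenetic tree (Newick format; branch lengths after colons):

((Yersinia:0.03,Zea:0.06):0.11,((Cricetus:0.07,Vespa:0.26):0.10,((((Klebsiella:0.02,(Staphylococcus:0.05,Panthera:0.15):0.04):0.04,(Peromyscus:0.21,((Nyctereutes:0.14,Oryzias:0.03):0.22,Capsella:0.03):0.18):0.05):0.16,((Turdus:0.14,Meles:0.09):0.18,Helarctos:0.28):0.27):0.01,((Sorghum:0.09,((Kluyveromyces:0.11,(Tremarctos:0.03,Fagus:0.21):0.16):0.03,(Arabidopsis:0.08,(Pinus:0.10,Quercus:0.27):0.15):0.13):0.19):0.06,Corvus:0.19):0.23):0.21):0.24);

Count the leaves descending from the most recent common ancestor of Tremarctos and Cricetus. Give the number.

20

The MRCA of Tremarctos and Cricetus is the node subtending ((Cricetus,Vespa),((((Klebsiella,(Staphylococcus,Panthera)),(Peromyscus,((Nyctereutes,Oryzias),Capsella))),((Turdus,Meles),Helarctos)),((Sorghum,((Kluyveromyces,(Tremarctos,Fagus)),(Arabidopsis,(Pinus,Quercus)))),Corvus))).
That clade contains 20 terminal taxa: Arabidopsis, Capsella, Corvus, Cricetus, Fagus, Helarctos, Klebsiella, Kluyveromyces, Meles, Nyctereutes, Oryzias, Panthera, Peromyscus, Pinus, Quercus, Sorghum, Staphylococcus, Tremarctos, Turdus, Vespa.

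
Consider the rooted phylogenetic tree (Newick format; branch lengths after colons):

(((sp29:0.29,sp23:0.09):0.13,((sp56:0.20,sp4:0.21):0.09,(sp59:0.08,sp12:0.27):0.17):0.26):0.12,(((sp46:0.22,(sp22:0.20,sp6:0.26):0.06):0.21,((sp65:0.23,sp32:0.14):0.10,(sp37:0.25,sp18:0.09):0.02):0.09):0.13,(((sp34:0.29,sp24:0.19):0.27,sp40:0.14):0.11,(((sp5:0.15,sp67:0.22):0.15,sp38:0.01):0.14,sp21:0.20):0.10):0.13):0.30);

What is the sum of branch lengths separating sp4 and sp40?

1.36

The path runs sp4 → … → MRCA → … → sp40; the MRCA is the root of the tree.
Branch lengths along that path: 0.21 + 0.09 + 0.26 + 0.12 + 0.30 + 0.13 + 0.11 + 0.14 = 1.36.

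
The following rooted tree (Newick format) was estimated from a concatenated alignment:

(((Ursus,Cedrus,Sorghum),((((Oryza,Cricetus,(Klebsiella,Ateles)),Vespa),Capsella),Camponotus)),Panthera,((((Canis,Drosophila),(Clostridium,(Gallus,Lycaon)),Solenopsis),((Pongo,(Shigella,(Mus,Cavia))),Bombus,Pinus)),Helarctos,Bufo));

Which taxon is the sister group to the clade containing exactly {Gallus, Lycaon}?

The clade containing exactly {Gallus, Lycaon} attaches to the tree at the node subtending (Clostridium,(Gallus,Lycaon)).
The other lineage descending from that same node — the sister group — is the single tip Clostridium.

Clostridium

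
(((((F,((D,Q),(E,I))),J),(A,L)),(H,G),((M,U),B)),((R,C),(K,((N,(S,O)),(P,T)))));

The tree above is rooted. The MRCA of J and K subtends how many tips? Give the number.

The MRCA of J and K is the root, so the clade is the entire tree.
That clade contains 21 terminal taxa: A, B, C, D, E, F, G, H, I, J, K, L, M, N, O, P, Q, R, S, T, U.

21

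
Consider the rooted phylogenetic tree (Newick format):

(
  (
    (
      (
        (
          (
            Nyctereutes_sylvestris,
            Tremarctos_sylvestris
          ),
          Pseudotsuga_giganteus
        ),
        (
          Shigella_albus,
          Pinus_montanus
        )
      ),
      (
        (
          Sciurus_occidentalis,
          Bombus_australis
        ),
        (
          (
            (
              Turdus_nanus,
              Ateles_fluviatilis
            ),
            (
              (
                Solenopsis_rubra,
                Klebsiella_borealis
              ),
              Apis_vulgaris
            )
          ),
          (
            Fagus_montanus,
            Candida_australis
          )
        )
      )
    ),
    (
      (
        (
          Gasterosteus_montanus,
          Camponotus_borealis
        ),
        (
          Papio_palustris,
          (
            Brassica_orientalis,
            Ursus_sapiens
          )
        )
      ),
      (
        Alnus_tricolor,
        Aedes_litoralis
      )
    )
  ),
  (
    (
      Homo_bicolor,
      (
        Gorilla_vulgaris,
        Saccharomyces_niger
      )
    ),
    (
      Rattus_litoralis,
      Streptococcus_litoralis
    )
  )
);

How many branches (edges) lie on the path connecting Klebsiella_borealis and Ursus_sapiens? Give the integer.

12

The MRCA of Klebsiella_borealis and Ursus_sapiens is the node subtending (((((Nyctereutes_sylvestris,Tremarctos_sylvestris),Pseudotsuga_giganteus),(Shigella_albus,Pinus_montanus)),((Sciurus_occidentalis,Bombus_australis),(((Turdus_nanus,Ateles_fluviatilis),((Solenopsis_rubra,Klebsiella_borealis),Apis_vulgaris)),(Fagus_montanus,Candida_australis)))),(((Gasterosteus_montanus,Camponotus_borealis),(Papio_palustris,(Brassica_orientalis,Ursus_sapiens))),(Alnus_tricolor,Aedes_litoralis))).
From Klebsiella_borealis up to that node: 7 branches. From Ursus_sapiens up to the same node: 5 branches. Total: 7 + 5 = 12.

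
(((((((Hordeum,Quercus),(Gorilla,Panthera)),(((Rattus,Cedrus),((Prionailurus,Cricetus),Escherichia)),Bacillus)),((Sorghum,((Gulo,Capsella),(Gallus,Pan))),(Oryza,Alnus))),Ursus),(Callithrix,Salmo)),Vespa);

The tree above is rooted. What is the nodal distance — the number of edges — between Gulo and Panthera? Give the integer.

9

The MRCA of Gulo and Panthera is the node subtending ((((Hordeum,Quercus),(Gorilla,Panthera)),(((Rattus,Cedrus),((Prionailurus,Cricetus),Escherichia)),Bacillus)),((Sorghum,((Gulo,Capsella),(Gallus,Pan))),(Oryza,Alnus))).
From Gulo up to that node: 5 branches. From Panthera up to the same node: 4 branches. Total: 5 + 4 = 9.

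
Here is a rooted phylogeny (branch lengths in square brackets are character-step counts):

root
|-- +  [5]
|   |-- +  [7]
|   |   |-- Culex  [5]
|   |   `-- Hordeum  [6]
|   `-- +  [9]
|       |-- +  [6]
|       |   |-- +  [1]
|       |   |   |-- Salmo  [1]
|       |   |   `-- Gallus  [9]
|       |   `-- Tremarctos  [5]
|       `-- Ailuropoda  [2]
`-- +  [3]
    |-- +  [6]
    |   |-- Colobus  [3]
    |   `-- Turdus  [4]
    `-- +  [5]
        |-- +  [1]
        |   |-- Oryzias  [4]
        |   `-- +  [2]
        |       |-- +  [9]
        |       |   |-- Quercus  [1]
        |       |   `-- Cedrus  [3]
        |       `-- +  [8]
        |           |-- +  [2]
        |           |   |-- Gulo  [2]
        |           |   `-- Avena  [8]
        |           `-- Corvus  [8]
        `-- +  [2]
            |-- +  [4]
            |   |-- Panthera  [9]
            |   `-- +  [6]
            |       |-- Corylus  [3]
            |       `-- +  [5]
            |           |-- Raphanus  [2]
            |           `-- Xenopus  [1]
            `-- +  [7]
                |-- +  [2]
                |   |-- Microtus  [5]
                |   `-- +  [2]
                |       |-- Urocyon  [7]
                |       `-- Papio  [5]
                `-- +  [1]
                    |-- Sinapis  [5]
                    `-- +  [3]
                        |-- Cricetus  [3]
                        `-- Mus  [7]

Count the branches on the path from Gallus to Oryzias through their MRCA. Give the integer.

The MRCA of Gallus and Oryzias is the root of the tree.
From Gallus up to that node: 5 branches. From Oryzias up to the same node: 4 branches. Total: 5 + 4 = 9.

9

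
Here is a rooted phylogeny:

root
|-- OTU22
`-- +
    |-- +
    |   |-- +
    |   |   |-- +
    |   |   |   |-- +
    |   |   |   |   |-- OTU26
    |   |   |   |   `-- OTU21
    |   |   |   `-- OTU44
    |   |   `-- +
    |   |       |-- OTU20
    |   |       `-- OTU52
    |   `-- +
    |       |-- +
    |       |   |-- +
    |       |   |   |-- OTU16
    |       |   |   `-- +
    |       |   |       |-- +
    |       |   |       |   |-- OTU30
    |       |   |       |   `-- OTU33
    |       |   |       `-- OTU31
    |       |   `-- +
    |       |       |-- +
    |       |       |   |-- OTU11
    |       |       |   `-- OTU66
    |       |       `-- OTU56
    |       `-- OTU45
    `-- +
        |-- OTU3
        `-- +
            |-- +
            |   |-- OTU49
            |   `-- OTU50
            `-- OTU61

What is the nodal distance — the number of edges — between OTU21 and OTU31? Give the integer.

9

The MRCA of OTU21 and OTU31 is the node subtending ((((OTU26,OTU21),OTU44),(OTU20,OTU52)),(((OTU16,((OTU30,OTU33),OTU31)),((OTU11,OTU66),OTU56)),OTU45)).
From OTU21 up to that node: 4 branches. From OTU31 up to the same node: 5 branches. Total: 4 + 5 = 9.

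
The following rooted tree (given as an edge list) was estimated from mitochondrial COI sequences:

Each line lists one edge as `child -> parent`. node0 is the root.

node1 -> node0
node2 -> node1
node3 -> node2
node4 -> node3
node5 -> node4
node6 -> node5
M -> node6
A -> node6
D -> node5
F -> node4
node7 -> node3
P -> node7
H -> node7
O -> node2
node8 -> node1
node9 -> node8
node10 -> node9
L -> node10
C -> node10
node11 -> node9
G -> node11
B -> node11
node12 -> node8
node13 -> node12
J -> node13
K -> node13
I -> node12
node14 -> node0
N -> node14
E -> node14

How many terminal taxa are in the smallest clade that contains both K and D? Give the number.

14

The MRCA of K and D is the node subtending ((((((M,A),D),F),(P,H)),O),(((L,C),(G,B)),((J,K),I))).
That clade contains 14 terminal taxa: A, B, C, D, F, G, H, I, J, K, L, M, O, P.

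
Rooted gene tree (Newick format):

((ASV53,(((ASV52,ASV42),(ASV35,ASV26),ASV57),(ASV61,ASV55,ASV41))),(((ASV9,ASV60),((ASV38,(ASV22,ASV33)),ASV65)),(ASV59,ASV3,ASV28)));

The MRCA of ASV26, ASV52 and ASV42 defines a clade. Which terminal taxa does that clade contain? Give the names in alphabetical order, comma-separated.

Tracing ASV26: it sits inside (ASV35,ASV26).
Tracing ASV52: it sits inside (ASV52,ASV42).
Tracing ASV42: it sits inside (ASV52,ASV42).
The smallest clade enclosing all 3 is ((ASV52,ASV42),(ASV35,ASV26),ASV57); the answer is its 5 terminal taxa in alphabetical order.

ASV26, ASV35, ASV42, ASV52, ASV57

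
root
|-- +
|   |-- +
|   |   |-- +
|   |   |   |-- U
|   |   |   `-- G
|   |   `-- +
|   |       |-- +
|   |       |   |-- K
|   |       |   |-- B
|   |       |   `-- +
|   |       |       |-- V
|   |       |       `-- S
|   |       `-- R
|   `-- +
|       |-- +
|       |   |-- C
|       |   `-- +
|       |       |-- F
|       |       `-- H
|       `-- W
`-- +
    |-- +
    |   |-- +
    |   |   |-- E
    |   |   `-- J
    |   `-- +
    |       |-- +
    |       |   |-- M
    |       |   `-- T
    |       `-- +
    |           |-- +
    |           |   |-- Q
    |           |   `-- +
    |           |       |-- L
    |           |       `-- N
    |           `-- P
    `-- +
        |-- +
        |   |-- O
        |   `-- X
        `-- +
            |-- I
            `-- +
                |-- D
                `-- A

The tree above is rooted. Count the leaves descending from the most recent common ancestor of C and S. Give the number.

The MRCA of C and S is the node subtending (((U,G),((K,B,(V,S)),R)),((C,(F,H)),W)).
That clade contains 11 terminal taxa: B, C, F, G, H, K, R, S, U, V, W.

11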